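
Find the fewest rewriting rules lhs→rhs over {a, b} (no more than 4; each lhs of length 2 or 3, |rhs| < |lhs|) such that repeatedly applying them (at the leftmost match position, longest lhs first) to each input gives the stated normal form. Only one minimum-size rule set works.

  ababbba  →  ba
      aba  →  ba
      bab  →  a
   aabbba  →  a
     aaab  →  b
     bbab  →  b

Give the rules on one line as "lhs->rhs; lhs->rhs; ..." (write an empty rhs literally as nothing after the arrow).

  | ababbba => babbba => bbbba => ba
  | aba => ba
  | bab => bb => a
  | aabbba => abbba => bbba => a

ab->b; bb->a; bbb->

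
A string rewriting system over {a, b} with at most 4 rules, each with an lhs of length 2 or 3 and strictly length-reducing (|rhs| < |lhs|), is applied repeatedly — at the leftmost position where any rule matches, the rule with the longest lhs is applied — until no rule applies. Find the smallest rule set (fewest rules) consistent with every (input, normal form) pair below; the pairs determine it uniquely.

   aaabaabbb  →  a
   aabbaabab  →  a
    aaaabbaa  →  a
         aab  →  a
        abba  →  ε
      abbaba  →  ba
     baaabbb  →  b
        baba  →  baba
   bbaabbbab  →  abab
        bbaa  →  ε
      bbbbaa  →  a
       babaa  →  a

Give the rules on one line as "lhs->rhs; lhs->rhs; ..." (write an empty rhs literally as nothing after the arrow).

  | aaabaabbb => baabbb => bbbbb => abbb => aab => bb => a
  | aabbaabab => bbbaabab => abaabab => abbbab => aabab => bbab => aab => bb => a
  | aaaabbaa => abbaa => aaaa => a
  | aab => bb => a

aa->b; aaa->; bb->a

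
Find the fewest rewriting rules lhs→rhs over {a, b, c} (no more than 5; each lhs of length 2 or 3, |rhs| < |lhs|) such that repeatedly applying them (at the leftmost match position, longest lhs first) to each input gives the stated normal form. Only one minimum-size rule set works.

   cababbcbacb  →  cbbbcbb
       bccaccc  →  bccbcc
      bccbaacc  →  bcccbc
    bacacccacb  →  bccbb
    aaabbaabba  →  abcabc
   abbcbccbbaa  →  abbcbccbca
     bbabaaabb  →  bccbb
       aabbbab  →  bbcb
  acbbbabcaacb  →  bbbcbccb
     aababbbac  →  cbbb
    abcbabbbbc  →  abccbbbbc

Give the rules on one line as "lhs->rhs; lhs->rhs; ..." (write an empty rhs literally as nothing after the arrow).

  | cababbcbacb => cacbbcbacb => cbbbcbacb => cbbbcbb
  | bccaccc => bccbcc
  | bccbaacc => bcccacc => bcccbc
  | bacacccacb => bacccacb => bccacb => bccbb

aa->; ac->b; ba->c; bac->b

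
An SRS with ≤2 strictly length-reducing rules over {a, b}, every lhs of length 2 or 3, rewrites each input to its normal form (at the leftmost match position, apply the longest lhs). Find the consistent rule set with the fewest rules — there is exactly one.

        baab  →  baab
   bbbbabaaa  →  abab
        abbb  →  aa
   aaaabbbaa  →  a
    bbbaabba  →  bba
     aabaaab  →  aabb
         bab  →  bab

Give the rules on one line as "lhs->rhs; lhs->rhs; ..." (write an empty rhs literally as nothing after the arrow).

aaa->; bbb->a

  | baab
  | bbbbabaaa => ababaaa => abab
  | abbb => aa
  | aaaabbbaa => abbbaa => aaaa => a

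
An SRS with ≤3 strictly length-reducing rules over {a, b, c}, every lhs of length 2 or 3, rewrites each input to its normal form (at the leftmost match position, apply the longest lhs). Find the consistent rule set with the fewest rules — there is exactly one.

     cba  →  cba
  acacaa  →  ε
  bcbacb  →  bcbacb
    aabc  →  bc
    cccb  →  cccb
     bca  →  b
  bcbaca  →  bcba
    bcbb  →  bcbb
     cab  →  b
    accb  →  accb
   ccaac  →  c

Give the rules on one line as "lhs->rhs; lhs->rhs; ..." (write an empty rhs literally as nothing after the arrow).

  | cba
  | acacaa => acaa => aa => ε
  | bcbacb
  | aabc => bc

aa->; ca->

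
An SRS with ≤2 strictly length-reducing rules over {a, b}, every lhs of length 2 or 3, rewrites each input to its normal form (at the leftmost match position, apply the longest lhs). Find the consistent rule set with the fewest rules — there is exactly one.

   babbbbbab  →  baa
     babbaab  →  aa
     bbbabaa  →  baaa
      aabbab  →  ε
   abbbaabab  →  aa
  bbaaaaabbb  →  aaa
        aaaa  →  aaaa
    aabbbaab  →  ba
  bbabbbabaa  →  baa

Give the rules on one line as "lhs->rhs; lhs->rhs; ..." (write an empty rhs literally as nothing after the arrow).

  | babbbbbab => bbbbbab => bbbaab => baaab => baa
  | babbaab => bbaab => aaab => aa
  | bbbabaa => baabaa => baaa
  | aabbab => abab => ab => ε

ab->; bba->aa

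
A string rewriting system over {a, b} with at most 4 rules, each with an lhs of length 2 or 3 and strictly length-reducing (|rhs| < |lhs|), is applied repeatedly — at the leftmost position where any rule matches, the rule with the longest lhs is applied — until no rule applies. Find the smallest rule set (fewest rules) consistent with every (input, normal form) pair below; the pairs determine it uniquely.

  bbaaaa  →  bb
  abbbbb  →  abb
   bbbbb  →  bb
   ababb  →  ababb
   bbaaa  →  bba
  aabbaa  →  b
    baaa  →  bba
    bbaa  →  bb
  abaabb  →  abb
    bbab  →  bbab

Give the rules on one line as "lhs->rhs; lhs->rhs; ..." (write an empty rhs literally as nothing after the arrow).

  | bbaaaa => bbbaa => bbaa => bb
  | abbbbb => abbbb => abbb => abb
  | bbbbb => bbbb => bbb => bb
  | ababb

aa->; aaa->ba; aab->; bbb->bb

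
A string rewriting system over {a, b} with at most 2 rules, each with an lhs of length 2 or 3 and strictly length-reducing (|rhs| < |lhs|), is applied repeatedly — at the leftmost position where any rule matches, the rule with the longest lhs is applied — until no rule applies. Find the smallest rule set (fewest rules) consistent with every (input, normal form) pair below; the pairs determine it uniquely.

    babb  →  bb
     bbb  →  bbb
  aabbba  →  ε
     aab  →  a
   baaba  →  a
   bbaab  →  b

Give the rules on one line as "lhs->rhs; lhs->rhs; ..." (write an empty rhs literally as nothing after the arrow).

  | babb => bb
  | bbb
  | aabbba => abba => ba => ε
  | aab => a

ab->; ba->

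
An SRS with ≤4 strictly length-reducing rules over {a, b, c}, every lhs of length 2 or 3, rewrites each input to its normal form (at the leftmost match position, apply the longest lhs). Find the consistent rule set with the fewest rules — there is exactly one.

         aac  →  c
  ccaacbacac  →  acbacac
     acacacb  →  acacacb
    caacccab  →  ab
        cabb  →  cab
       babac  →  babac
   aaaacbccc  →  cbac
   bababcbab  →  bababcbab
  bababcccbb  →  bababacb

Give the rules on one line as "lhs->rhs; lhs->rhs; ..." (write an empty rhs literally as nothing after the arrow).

aa->; bb->b; cc->a

  | aac => c
  | ccaacbacac => aaacbacac => acbacac
  | acacacb
  | caacccab => ccccab => accab => aaab => ab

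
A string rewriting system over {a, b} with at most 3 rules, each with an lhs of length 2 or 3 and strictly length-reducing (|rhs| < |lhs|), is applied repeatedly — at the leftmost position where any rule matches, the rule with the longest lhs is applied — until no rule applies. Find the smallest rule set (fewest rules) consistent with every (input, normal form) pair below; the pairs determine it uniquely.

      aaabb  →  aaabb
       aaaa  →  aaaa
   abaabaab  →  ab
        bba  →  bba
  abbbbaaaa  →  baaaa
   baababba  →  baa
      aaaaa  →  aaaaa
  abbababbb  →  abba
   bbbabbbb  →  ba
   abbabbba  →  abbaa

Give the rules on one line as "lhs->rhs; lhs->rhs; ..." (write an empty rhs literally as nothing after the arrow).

  | aaabb
  | aaaa
  | abaabaab => abaab => ab
  | bba

aba->; bab->ba; bbb->ba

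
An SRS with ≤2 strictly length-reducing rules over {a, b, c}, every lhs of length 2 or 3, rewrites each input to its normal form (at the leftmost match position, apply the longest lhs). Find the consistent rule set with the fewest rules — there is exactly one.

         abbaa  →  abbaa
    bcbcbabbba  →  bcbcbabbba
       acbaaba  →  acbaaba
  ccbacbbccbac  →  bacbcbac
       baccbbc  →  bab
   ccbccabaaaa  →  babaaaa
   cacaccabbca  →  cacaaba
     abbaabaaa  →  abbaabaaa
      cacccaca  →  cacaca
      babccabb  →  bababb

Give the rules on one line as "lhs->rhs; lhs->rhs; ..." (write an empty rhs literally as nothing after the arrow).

  | abbaa
  | bcbcbabbba
  | acbaaba
  | ccbacbbccbac => bacbbccbac => bacbcbac

bbc->b; cc->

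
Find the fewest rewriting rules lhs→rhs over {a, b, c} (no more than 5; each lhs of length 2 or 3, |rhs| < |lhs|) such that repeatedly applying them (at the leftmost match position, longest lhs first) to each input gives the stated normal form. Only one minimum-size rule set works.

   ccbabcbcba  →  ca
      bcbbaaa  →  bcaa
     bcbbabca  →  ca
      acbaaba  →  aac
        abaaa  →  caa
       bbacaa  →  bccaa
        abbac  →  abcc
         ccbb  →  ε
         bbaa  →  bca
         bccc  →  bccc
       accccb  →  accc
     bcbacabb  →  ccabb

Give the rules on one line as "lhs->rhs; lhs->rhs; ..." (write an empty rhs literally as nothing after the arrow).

  | ccbabcbcba => cabcbcba => cababa => ccba => ca
  | bcbbaaa => bbaaa => bcaa
  | bcbbabca => bbabca => bcbca => baa => ca
  | acbaaba => aaaba => aac

aba->c; ba->c; cb->; cbc->a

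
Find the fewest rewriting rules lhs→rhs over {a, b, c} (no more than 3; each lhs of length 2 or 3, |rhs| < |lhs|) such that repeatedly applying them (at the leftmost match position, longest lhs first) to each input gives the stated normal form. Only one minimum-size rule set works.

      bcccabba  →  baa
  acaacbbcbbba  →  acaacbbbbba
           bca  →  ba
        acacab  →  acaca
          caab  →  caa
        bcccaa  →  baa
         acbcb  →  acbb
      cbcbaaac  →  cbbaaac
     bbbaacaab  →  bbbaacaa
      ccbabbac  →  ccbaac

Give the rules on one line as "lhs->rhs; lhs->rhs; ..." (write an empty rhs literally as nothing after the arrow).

  | bcccabba => bccabba => bcabba => babba => baba => baa
  | acaacbbcbbba => acaacbbbbba
  | bca => ba
  | acacab => acaca

ab->a; bc->b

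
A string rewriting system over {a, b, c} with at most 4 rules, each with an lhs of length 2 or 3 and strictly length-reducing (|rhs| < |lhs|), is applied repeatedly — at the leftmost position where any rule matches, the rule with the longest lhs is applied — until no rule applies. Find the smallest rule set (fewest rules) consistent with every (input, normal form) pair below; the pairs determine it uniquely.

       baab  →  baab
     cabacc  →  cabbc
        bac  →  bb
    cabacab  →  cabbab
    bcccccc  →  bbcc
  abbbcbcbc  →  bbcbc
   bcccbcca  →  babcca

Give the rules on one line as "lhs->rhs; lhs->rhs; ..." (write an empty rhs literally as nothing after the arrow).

ac->b; bbb->; ccc->a

  | baab
  | cabacc => cabbc
  | bac => bb
  | cabacab => cabbab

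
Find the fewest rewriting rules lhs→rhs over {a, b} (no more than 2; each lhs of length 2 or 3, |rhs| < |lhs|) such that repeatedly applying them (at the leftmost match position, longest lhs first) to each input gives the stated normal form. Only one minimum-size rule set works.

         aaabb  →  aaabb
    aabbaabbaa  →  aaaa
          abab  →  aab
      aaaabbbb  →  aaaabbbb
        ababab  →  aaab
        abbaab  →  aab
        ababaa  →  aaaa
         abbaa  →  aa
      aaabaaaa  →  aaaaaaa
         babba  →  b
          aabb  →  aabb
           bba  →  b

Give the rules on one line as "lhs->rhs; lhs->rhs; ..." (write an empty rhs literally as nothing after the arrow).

  | aaabb
  | aabbaabbaa => aababbaa => aaabbaa => aaaba => aaaa
  | abab => aab
  | aaaabbbb

aba->aa; ba->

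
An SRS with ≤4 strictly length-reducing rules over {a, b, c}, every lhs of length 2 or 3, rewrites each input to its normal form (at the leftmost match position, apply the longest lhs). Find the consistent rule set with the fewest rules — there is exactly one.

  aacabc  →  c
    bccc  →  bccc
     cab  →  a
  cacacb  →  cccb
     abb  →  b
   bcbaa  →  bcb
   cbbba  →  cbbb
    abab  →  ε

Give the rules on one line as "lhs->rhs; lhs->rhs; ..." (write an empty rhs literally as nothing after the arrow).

ab->; ac->c; ba->b; cab->a

  | aacabc => acabc => cabc => ac => c
  | bccc
  | cab => a
  | cacacb => ccacb => cccb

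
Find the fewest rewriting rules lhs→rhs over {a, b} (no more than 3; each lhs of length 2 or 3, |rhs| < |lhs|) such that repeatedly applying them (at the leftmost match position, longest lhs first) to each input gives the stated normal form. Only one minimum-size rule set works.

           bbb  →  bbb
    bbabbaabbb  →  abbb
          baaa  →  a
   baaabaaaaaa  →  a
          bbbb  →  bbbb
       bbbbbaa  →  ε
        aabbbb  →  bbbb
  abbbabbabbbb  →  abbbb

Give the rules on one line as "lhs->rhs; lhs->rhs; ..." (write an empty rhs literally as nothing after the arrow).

  | bbb
  | bbabbaabbb => babbaabbb => abbaabbb => abaabbb => aaabbb => abbb
  | baaa => aaa => a
  | baaabaaaaaa => aaabaaaaaa => abaaaaaa => aaaaaaa => aaaaa => aaa => a

aa->; ba->a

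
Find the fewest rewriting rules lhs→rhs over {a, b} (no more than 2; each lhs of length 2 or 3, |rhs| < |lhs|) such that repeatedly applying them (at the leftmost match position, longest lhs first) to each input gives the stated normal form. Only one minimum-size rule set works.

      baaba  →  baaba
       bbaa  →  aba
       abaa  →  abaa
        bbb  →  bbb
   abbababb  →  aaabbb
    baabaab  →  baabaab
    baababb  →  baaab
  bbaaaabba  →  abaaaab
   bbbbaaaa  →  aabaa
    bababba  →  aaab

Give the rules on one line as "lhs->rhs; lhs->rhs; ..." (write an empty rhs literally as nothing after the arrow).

bab->a; bba->ab

  | baaba
  | bbaa => aba
  | abaa
  | bbb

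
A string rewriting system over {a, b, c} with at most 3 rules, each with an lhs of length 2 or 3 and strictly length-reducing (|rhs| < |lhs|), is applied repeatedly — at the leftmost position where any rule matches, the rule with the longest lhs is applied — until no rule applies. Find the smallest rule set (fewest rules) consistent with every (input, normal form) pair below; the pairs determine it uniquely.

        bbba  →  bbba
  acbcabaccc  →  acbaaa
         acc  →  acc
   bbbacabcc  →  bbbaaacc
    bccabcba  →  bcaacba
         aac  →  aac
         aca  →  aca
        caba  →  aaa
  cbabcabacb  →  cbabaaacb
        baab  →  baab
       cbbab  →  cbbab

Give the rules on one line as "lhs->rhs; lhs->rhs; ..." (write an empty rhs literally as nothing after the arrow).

cab->aa; ccc->

  | bbba
  | acbcabaccc => acbaaaccc => acbaaa
  | acc
  | bbbacabcc => bbbaaacc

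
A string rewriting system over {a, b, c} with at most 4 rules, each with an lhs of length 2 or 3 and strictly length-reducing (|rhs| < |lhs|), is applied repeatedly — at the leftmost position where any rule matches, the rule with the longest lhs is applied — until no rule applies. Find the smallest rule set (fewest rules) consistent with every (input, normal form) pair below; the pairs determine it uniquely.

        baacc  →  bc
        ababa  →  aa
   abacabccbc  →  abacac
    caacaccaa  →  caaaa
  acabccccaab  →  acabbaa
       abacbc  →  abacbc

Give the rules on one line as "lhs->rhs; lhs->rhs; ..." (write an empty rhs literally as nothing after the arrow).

aab->ba; aac->; bab->; cc->a

  | baacc => bc
  | ababa => aa
  | abacabccbc => abacababc => abacac
  | caacaccaa => caccaa => caaaa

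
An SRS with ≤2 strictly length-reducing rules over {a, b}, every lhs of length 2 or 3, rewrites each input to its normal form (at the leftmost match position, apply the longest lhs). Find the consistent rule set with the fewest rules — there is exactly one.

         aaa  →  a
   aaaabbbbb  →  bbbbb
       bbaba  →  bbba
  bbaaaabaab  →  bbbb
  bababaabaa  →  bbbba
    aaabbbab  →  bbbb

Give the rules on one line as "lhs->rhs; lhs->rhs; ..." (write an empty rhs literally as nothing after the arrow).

  | aaa => aa => a
  | aaaabbbbb => aaabbbbb => aabbbbb => abbbbb => bbbbb
  | bbaba => bbba
  | bbaaaabaab => bbaaabaab => bbaabaab => bbabaab => bbbaab => bbbab => bbbb

aa->a; ab->b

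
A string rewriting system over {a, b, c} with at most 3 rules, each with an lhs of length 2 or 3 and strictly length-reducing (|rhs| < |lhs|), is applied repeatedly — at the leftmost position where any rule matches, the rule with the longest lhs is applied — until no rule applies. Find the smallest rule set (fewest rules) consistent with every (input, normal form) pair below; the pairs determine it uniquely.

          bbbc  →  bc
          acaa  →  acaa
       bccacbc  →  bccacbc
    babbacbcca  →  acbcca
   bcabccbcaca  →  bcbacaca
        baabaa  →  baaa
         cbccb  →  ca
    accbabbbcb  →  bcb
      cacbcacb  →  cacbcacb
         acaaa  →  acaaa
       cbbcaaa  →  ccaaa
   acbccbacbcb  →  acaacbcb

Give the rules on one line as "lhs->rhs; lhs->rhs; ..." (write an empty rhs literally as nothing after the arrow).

  | bbbc => bc
  | acaa
  | bccacbc
  | babbacbcca => bbacbcca => acbcca

ab->; bb->; ccb->ba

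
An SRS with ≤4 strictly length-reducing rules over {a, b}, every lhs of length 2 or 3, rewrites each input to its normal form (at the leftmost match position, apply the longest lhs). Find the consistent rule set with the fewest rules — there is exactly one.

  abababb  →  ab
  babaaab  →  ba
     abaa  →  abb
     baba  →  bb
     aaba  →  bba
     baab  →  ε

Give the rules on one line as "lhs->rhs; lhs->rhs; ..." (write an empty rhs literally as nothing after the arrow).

aa->b; aaa->; bab->ba; bbb->

  | abababb => abaabb => abbbb => ab
  | babaaab => baaaab => bab => ba
  | abaa => abb
  | baba => baa => bb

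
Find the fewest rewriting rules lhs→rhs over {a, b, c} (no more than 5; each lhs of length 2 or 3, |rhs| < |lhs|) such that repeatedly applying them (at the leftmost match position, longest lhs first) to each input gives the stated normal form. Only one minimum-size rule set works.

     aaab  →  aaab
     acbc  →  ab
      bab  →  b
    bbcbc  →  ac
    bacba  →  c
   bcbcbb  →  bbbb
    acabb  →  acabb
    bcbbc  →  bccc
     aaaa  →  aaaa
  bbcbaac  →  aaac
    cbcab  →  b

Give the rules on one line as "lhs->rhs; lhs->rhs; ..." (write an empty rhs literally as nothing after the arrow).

  | aaab
  | acbc => ab
  | bab => b
  | bbcbc => ccbc => ac

ba->; bbc->cc; cbc->b; ccb->a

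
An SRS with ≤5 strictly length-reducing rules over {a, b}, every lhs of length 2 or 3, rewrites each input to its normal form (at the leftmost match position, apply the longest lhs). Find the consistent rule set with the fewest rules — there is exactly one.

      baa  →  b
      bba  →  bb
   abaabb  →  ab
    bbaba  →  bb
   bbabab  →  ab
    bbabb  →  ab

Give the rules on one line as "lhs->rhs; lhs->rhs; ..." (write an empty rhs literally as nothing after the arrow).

  | baa => ba => b
  | bba => bb
  | abaabb => bbabb => bbbb => abb => ab
  | bbaba => bbba => aba => bb

aba->bb; abb->ab; ba->b; bbb->ab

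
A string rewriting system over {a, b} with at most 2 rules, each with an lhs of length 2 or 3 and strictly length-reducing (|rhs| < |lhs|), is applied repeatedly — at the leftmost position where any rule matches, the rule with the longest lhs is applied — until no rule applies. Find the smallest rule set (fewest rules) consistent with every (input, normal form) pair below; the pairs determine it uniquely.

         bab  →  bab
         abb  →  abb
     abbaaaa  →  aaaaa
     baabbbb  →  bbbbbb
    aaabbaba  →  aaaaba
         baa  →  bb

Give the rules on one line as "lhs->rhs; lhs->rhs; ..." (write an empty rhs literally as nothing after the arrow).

baa->bb; bba->a

  | bab
  | abb
  | abbaaaa => aaaaa
  | baabbbb => bbbbbb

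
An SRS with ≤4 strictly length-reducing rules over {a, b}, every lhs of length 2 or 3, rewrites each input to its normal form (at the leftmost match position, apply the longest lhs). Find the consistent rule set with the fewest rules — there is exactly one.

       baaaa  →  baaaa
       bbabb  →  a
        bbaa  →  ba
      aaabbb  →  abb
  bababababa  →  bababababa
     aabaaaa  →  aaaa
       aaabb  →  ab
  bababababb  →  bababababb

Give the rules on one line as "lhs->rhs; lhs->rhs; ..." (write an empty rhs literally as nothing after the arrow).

  | baaaa
  | bbabb => bbb => a
  | bbaa => ba
  | aaabbb => abb

aab->; bba->b; bbb->a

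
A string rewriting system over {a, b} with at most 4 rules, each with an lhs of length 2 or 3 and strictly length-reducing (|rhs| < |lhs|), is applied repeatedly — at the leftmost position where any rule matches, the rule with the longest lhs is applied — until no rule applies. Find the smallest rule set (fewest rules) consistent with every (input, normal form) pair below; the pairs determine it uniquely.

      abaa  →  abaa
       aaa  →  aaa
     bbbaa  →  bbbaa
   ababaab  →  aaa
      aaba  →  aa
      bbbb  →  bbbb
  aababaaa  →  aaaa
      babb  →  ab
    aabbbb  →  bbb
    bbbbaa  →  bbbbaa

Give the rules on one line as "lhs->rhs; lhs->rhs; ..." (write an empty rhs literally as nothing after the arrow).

aab->a; abb->bb; bab->a

  | abaa
  | aaa
  | bbbaa
  | ababaab => aaaab => aaa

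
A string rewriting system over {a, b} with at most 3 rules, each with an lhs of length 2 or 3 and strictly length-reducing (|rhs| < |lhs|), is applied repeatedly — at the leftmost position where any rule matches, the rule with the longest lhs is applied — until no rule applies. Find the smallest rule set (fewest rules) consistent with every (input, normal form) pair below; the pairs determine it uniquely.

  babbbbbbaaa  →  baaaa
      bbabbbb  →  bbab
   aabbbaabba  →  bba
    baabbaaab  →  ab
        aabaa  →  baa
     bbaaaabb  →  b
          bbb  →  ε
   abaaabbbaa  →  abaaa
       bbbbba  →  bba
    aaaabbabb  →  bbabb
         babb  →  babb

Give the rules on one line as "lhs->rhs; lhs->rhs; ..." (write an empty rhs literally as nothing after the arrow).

aab->b; bbb->

  | babbbbbbaaa => babbbaaa => baaaa
  | bbabbbb => bbab
  | aabbbaabba => bbbaabba => aabba => bba
  | baabbaaab => bbbaaab => aaab => ab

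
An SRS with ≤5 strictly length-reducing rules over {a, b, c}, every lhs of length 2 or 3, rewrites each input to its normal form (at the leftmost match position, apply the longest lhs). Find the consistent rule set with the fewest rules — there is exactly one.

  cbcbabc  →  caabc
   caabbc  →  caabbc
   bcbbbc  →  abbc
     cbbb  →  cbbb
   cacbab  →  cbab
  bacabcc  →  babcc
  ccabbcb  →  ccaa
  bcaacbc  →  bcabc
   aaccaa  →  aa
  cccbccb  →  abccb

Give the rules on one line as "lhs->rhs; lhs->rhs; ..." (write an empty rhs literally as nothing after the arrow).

  | cbcbabc => caabc
  | caabbc
  | bcbbbc => abbc
  | cbbb

aba->aa; ac->; bcb->a; ccc->a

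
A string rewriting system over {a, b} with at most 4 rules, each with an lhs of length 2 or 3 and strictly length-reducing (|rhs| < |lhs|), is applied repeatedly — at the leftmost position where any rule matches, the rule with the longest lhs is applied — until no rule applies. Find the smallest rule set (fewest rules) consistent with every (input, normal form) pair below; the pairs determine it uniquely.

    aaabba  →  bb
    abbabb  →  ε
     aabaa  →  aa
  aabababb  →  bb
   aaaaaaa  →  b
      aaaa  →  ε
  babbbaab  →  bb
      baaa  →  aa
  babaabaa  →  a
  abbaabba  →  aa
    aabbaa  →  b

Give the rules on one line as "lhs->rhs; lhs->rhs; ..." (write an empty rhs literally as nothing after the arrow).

  | aaabba => bbba => bb
  | abbabb => abb => ε
  | aabaa => aa
  | aabababb => ababb => bb

aaa->b; aba->; abb->; ba->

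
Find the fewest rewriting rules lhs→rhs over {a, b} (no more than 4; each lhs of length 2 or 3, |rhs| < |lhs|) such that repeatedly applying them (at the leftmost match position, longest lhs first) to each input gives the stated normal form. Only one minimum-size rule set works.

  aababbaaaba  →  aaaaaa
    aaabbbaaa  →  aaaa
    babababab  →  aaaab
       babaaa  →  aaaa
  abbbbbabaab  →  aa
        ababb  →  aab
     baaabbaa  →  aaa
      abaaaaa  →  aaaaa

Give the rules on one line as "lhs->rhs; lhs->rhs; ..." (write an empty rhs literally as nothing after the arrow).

ba->a; baa->a; bab->a

  | aababbaaaba => aaabaaaba => aaaaaba => aaaaaa
  | aaabbbaaa => aaabbaa => aaaba => aaaa
  | babababab => aababab => aaaab
  | babaaa => aaaa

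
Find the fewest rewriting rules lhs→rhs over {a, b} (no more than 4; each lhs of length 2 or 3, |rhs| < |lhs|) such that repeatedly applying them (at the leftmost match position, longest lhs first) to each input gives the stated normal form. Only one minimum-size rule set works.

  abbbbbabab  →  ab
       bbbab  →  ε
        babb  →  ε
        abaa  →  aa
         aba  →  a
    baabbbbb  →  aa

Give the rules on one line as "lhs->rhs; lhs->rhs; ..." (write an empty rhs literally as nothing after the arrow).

aaa->b; ba->; bb->; bbb->aa

  | abbbbbabab => aaabbabab => bbbabab => aaabab => bbab => ab
  | bbbab => aaab => bb => ε
  | babb => bb => ε
  | abaa => aa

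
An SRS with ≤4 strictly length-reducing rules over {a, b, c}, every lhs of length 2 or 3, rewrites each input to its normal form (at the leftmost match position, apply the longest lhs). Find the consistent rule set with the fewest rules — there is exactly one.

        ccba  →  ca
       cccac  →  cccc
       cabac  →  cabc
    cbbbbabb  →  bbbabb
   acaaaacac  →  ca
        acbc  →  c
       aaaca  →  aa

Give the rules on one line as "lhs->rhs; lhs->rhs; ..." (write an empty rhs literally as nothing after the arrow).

  | ccba => ca
  | cccac => cccc
  | cabac => cabc
  | cbbbbabb => bbbabb

aac->; ac->c; cb->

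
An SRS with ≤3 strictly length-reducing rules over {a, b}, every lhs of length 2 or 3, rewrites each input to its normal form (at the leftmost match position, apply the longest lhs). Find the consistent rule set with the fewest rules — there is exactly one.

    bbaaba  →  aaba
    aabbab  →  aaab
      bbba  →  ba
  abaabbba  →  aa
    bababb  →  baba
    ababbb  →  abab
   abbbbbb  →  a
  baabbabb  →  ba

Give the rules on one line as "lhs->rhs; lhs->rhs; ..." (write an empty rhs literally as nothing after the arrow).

  | bbaaba => aaba
  | aabbab => aaab
  | bbba => ba
  | abaabbba => abbbba => abba => aa

baa->b; bb->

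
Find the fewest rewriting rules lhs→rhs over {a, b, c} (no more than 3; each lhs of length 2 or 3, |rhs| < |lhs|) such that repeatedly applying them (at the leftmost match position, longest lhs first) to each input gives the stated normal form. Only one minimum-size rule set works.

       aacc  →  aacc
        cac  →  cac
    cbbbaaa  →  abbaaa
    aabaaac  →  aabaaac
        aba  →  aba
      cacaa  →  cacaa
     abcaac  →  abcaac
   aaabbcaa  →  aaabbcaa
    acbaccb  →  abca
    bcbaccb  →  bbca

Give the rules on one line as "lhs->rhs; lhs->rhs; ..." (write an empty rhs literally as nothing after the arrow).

cb->a; cba->b

  | aacc
  | cac
  | cbbbaaa => abbaaa
  | aabaaac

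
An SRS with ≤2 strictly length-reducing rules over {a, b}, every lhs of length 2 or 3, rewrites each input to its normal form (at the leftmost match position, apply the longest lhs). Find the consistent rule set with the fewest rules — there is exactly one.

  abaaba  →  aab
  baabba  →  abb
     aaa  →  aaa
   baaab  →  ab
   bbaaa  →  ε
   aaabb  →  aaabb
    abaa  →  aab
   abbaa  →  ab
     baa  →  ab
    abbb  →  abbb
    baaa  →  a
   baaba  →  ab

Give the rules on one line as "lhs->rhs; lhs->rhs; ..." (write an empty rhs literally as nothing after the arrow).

ba->; baa->ab

  | abaaba => aabba => aab
  | baabba => abbba => abb
  | aaa
  | baaab => abab => ab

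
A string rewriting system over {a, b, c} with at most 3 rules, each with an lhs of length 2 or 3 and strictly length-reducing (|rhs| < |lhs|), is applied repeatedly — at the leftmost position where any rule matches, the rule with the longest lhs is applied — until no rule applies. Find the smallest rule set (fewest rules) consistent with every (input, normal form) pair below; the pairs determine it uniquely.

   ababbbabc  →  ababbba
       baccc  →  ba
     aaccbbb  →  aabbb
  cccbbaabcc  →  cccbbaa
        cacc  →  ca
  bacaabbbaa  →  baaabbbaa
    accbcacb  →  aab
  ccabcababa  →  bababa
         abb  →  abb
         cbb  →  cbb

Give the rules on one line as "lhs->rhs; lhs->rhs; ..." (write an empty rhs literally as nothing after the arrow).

ac->a; bc->; cca->b

  | ababbbabc => ababbba
  | baccc => bacc => bac => ba
  | aaccbbb => aacbbb => aabbb
  | cccbbaabcc => cccbbaac => cccbbaa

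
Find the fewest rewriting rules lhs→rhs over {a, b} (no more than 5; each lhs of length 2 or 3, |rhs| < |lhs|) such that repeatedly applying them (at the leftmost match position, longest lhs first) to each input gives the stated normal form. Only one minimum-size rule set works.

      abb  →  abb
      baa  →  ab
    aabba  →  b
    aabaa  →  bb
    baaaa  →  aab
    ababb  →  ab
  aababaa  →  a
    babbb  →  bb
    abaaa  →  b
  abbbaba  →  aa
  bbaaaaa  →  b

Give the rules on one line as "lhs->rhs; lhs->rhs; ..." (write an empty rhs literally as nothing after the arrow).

  | abb
  | baa => ab
  | aabba => aaba => aaa => b
  | aabaa => aaab => bb

aaa->b; ba->a; baa->ab; bab->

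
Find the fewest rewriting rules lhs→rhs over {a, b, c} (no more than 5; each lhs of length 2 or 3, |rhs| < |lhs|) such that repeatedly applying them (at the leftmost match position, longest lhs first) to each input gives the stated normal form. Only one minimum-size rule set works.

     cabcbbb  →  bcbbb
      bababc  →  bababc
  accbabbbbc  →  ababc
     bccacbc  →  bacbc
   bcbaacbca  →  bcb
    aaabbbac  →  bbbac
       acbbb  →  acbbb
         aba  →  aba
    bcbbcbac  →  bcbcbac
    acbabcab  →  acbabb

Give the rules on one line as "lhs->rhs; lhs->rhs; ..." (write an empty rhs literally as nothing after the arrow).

  | cabcbbb => bcbbb
  | bababc
  | accbabbbbc => ababbbbc => ababbbc => ababbc => ababc
  | bccacbc => bacbc

aa->c; bbc->bc; ca->; cc->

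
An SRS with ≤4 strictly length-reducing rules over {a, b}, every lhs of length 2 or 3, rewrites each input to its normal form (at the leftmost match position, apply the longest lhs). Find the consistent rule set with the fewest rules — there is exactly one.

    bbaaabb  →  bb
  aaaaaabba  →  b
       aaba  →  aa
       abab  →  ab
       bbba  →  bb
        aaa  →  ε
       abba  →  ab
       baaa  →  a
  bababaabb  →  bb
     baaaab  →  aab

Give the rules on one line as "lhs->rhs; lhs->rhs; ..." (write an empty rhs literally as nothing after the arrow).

  | bbaaabb => babb => bb
  | aaaaaabba => aaabba => bba => b
  | aaba => aa
  | abab => ab

aaa->; ba->; baa->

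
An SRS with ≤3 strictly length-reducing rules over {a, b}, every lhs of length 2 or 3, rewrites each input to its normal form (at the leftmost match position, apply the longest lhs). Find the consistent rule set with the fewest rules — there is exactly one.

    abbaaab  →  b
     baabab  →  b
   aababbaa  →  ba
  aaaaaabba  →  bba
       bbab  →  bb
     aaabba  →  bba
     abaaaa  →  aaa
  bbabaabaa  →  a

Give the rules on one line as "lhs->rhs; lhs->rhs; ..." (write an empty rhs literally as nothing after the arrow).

  | abbaaab => bbaaab => baab => ab => b
  | baabab => abab => bab => b
  | aababbaa => ababbaa => babbaa => bbaa => ba
  | aaaaaabba => aaaaabba => aaaabba => aaabba => aabba => abba => bba

ab->b; baa->a; bab->b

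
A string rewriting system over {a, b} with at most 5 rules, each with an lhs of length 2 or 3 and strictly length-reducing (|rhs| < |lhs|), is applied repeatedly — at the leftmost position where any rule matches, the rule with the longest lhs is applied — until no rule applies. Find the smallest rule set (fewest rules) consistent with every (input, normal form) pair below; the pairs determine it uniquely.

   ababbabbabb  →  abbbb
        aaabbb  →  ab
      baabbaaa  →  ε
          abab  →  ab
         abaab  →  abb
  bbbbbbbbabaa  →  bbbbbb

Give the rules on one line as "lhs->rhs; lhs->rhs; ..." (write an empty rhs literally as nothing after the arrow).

aab->a; ba->; baa->b; bba->b

  | ababbabbabb => abbabbabb => abbbabb => abbbb
  | aaabbb => aabb => ab
  | baabbaaa => bbbaaa => bbaa => ba => ε
  | abab => ab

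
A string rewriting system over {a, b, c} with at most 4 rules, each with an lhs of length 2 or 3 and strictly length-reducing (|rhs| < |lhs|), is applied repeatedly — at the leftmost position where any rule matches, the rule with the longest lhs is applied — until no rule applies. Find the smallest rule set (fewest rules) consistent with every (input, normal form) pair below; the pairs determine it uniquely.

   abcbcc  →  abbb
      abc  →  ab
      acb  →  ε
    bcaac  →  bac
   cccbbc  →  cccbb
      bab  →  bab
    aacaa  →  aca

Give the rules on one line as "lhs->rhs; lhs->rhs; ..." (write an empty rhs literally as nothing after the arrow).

  | abcbcc => abbcc => abbb
  | abc => ab
  | acb => ε
  | bcaac => baac => bac

aa->a; acb->; bc->b; bcc->bb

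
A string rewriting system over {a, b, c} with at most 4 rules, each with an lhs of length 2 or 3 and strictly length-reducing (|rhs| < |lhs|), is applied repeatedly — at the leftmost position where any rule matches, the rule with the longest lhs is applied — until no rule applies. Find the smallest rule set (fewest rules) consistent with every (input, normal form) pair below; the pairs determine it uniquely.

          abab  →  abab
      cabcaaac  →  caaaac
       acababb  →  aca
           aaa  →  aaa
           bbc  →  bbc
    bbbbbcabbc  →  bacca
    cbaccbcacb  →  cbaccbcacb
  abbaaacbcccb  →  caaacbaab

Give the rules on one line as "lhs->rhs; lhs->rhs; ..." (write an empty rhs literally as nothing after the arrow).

abb->c; abc->a; bba->ac; ccc->aa

  | abab
  | cabcaaac => caaaac
  | acababb => acabc => aca
  | aaa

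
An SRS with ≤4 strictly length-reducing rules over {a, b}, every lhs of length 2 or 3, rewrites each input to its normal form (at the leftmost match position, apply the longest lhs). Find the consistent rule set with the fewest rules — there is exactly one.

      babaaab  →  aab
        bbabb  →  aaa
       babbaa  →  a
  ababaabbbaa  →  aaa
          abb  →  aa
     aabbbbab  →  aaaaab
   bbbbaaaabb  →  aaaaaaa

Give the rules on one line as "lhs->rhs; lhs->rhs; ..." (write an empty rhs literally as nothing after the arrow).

baa->; bab->ba; bb->a

  | babaaab => baaaab => aab
  | bbabb => aabb => aaa
  | babbaa => babaa => baaa => a
  | ababaabbbaa => abaaabbbaa => aabbbaa => aaabaa => aaa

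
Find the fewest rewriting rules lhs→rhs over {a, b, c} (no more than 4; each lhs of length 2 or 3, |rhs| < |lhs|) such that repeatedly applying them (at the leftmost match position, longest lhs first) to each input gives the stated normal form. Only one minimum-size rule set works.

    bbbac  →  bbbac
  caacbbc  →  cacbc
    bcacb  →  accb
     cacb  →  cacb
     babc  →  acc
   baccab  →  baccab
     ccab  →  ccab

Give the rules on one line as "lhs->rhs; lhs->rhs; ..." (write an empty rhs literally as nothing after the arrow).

  | bbbac
  | caacbbc => cbabbc => cacbc
  | bcacb => accb
  | cacb

aac->ba; bab->ac; bca->ac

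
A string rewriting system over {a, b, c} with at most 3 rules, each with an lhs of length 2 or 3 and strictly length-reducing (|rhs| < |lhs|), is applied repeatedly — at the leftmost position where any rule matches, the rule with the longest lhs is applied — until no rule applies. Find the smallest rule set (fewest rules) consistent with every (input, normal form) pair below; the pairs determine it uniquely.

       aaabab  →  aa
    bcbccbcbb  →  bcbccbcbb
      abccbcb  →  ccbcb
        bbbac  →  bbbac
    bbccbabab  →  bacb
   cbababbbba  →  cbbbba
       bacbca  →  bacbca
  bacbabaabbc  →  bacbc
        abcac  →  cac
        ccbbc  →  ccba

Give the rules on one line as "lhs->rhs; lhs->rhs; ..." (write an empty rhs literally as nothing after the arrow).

ab->; bbc->ba

  | aaabab => aaab => aa
  | bcbccbcbb
  | abccbcb => ccbcb
  | bbbac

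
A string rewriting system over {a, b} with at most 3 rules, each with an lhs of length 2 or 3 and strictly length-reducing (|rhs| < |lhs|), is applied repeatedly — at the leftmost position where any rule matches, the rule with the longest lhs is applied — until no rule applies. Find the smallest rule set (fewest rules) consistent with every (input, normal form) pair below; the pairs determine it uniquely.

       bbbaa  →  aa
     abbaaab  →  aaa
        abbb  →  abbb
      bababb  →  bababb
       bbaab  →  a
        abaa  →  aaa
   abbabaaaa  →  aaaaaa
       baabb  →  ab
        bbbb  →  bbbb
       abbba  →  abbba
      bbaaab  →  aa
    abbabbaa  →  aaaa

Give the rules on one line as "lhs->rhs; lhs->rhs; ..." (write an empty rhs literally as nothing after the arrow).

aab->a; baa->aa

  | bbbaa => bbaa => baa => aa
  | abbaaab => abaaab => aaaab => aaa
  | abbb
  | bababb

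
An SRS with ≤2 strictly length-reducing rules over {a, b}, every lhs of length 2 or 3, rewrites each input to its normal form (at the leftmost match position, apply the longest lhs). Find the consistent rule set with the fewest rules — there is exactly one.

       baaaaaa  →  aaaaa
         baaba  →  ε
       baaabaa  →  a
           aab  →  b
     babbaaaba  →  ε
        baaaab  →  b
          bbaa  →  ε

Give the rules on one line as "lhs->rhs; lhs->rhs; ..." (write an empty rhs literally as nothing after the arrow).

  | baaaaaa => aaaaa
  | baaba => aba => ba => ε
  | baaabaa => aabaa => abaa => baa => a
  | aab => ab => b

ab->b; ba->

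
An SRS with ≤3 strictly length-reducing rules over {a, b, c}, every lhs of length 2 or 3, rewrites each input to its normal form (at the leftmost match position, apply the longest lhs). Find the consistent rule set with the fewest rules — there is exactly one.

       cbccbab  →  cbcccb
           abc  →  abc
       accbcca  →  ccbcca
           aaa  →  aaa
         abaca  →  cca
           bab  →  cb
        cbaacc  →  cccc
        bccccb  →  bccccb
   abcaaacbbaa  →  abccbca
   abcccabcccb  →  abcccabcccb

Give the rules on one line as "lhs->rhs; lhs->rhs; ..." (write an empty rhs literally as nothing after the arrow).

  | cbccbab => cbcccb
  | abc
  | accbcca => ccbcca
  | aaa

ac->c; ba->c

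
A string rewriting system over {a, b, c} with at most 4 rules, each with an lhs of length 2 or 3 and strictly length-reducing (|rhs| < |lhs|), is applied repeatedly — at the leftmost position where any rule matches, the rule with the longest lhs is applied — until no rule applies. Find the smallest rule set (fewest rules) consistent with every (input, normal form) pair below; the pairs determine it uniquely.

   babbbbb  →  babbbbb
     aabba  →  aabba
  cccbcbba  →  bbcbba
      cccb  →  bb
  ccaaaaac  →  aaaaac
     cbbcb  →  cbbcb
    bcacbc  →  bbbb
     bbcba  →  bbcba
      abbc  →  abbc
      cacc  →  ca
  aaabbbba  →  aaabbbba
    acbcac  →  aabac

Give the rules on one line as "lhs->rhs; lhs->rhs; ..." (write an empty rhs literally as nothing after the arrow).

caa->bb; cbc->ab; cc->; ccc->b

  | babbbbb
  | aabba
  | cccbcbba => bbcbba
  | cccb => bb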